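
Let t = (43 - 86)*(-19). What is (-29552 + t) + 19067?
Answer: -9668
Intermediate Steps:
t = 817 (t = -43*(-19) = 817)
(-29552 + t) + 19067 = (-29552 + 817) + 19067 = -28735 + 19067 = -9668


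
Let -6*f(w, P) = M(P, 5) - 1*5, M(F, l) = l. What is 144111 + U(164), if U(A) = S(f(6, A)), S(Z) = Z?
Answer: 144111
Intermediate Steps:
f(w, P) = 0 (f(w, P) = -(5 - 1*5)/6 = -(5 - 5)/6 = -⅙*0 = 0)
U(A) = 0
144111 + U(164) = 144111 + 0 = 144111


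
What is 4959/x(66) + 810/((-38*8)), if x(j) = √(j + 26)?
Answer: -405/152 + 4959*√23/46 ≈ 514.35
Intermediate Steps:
x(j) = √(26 + j)
4959/x(66) + 810/((-38*8)) = 4959/(√(26 + 66)) + 810/((-38*8)) = 4959/(√92) + 810/(-304) = 4959/((2*√23)) + 810*(-1/304) = 4959*(√23/46) - 405/152 = 4959*√23/46 - 405/152 = -405/152 + 4959*√23/46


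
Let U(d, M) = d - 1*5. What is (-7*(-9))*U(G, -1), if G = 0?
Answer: -315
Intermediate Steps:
U(d, M) = -5 + d (U(d, M) = d - 5 = -5 + d)
(-7*(-9))*U(G, -1) = (-7*(-9))*(-5 + 0) = 63*(-5) = -315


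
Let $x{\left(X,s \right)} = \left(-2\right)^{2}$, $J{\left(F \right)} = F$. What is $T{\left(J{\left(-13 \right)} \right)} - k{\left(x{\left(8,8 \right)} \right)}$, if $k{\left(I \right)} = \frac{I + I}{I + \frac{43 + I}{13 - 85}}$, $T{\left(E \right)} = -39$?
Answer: $- \frac{9975}{241} \approx -41.39$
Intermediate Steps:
$x{\left(X,s \right)} = 4$
$k{\left(I \right)} = \frac{2 I}{- \frac{43}{72} + \frac{71 I}{72}}$ ($k{\left(I \right)} = \frac{2 I}{I + \frac{43 + I}{-72}} = \frac{2 I}{I + \left(43 + I\right) \left(- \frac{1}{72}\right)} = \frac{2 I}{I - \left(\frac{43}{72} + \frac{I}{72}\right)} = \frac{2 I}{- \frac{43}{72} + \frac{71 I}{72}}$)
$T{\left(J{\left(-13 \right)} \right)} - k{\left(x{\left(8,8 \right)} \right)} = -39 - 144 \cdot 4 \frac{1}{-43 + 71 \cdot 4} = -39 - 144 \cdot 4 \frac{1}{-43 + 284} = -39 - 144 \cdot 4 \cdot \frac{1}{241} = -39 - \frac{576}{241} = - \frac{9975}{241}$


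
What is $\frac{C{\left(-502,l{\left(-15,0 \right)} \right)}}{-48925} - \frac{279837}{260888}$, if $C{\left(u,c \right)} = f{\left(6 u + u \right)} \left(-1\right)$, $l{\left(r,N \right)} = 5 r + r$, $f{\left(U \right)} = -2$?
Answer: $- \frac{13691547001}{12763945400} \approx -1.0727$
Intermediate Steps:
$l{\left(r,N \right)} = 6 r$
$C{\left(u,c \right)} = 2$ ($C{\left(u,c \right)} = \left(-2\right) \left(-1\right) = 2$)
$\frac{C{\left(-502,l{\left(-15,0 \right)} \right)}}{-48925} - \frac{279837}{260888} = \frac{2}{-48925} - \frac{279837}{260888} = 2 \left(- \frac{1}{48925}\right) - \frac{279837}{260888} = - \frac{2}{48925} - \frac{279837}{260888} = - \frac{13691547001}{12763945400}$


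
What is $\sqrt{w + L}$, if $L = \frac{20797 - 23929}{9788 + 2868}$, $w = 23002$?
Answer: $\frac{\sqrt{57567038095}}{1582} \approx 151.66$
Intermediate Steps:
$L = - \frac{783}{3164}$ ($L = - \frac{3132}{12656} = \left(-3132\right) \frac{1}{12656} = - \frac{783}{3164} \approx -0.24747$)
$\sqrt{w + L} = \sqrt{23002 - \frac{783}{3164}} = \sqrt{\frac{72777545}{3164}} = \frac{\sqrt{57567038095}}{1582}$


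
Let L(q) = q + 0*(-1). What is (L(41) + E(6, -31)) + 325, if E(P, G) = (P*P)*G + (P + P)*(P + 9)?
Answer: -570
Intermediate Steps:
L(q) = q (L(q) = q + 0 = q)
E(P, G) = G*P² + 2*P*(9 + P) (E(P, G) = P²*G + (2*P)*(9 + P) = G*P² + 2*P*(9 + P))
(L(41) + E(6, -31)) + 325 = (41 + 6*(18 + 2*6 - 31*6)) + 325 = (41 + 6*(18 + 12 - 186)) + 325 = (41 + 6*(-156)) + 325 = (41 - 936) + 325 = -895 + 325 = -570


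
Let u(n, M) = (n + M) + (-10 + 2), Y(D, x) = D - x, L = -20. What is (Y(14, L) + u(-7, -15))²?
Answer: 16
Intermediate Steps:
u(n, M) = -8 + M + n (u(n, M) = (M + n) - 8 = -8 + M + n)
(Y(14, L) + u(-7, -15))² = ((14 - 1*(-20)) + (-8 - 15 - 7))² = ((14 + 20) - 30)² = (34 - 30)² = 4² = 16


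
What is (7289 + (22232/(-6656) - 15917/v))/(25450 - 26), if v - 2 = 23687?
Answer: 143581633997/501087921152 ≈ 0.28654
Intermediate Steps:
v = 23689 (v = 2 + 23687 = 23689)
(7289 + (22232/(-6656) - 15917/v))/(25450 - 26) = (7289 + (22232/(-6656) - 15917/23689))/(25450 - 26) = (7289 + (22232*(-1/6656) - 15917*1/23689))/25424 = (7289 + (-2779/832 - 15917/23689))*(1/25424) = (7289 - 79074675/19709248)*(1/25424) = (143581633997/19709248)*(1/25424) = 143581633997/501087921152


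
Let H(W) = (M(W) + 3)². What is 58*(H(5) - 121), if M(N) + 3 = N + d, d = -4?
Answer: -6960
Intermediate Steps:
M(N) = -7 + N (M(N) = -3 + (N - 4) = -3 + (-4 + N) = -7 + N)
H(W) = (-4 + W)² (H(W) = ((-7 + W) + 3)² = (-4 + W)²)
58*(H(5) - 121) = 58*((4 - 1*5)² - 121) = 58*((4 - 5)² - 121) = 58*((-1)² - 121) = 58*(1 - 121) = 58*(-120) = -6960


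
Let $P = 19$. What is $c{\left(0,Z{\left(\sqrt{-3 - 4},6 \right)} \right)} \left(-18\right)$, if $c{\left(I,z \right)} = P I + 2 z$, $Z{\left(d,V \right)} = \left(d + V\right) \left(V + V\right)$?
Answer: $-2592 - 432 i \sqrt{7} \approx -2592.0 - 1143.0 i$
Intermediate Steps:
$Z{\left(d,V \right)} = 2 V \left(V + d\right)$ ($Z{\left(d,V \right)} = \left(V + d\right) 2 V = 2 V \left(V + d\right)$)
$c{\left(I,z \right)} = 2 z + 19 I$ ($c{\left(I,z \right)} = 19 I + 2 z = 2 z + 19 I$)
$c{\left(0,Z{\left(\sqrt{-3 - 4},6 \right)} \right)} \left(-18\right) = \left(2 \cdot 2 \cdot 6 \left(6 + \sqrt{-3 - 4}\right) + 19 \cdot 0\right) \left(-18\right) = \left(2 \cdot 2 \cdot 6 \left(6 + \sqrt{-7}\right) + 0\right) \left(-18\right) = \left(2 \cdot 2 \cdot 6 \left(6 + i \sqrt{7}\right) + 0\right) \left(-18\right) = \left(2 \left(72 + 12 i \sqrt{7}\right) + 0\right) \left(-18\right) = \left(\left(144 + 24 i \sqrt{7}\right) + 0\right) \left(-18\right) = \left(144 + 24 i \sqrt{7}\right) \left(-18\right) = -2592 - 432 i \sqrt{7}$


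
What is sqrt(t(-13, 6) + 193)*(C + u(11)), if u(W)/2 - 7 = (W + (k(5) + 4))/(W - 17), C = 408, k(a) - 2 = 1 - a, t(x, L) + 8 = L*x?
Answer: 1253*sqrt(107)/3 ≈ 4320.4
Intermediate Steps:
t(x, L) = -8 + L*x
k(a) = 3 - a (k(a) = 2 + (1 - a) = 3 - a)
u(W) = 14 + 2*(2 + W)/(-17 + W) (u(W) = 14 + 2*((W + ((3 - 1*5) + 4))/(W - 17)) = 14 + 2*((W + ((3 - 5) + 4))/(-17 + W)) = 14 + 2*((W + (-2 + 4))/(-17 + W)) = 14 + 2*((W + 2)/(-17 + W)) = 14 + 2*((2 + W)/(-17 + W)) = 14 + 2*(2 + W)/(-17 + W))
sqrt(t(-13, 6) + 193)*(C + u(11)) = sqrt((-8 + 6*(-13)) + 193)*(408 + 2*(-117 + 8*11)/(-17 + 11)) = sqrt((-8 - 78) + 193)*(408 + 2*(-117 + 88)/(-6)) = sqrt(-86 + 193)*(408 + 2*(-1/6)*(-29)) = sqrt(107)*(408 + 29/3) = sqrt(107)*(1253/3) = 1253*sqrt(107)/3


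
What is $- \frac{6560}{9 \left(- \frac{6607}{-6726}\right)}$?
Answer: $- \frac{14707520}{19821} \approx -742.02$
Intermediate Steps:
$- \frac{6560}{9 \left(- \frac{6607}{-6726}\right)} = - \frac{6560}{9 \left(\left(-6607\right) \left(- \frac{1}{6726}\right)\right)} = - \frac{6560}{9 \cdot \frac{6607}{6726}} = - \frac{6560}{\frac{19821}{2242}} = \left(-6560\right) \frac{2242}{19821} = - \frac{14707520}{19821}$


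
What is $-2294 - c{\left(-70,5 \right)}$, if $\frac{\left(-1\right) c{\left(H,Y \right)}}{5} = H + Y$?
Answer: $-2619$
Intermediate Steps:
$c{\left(H,Y \right)} = - 5 H - 5 Y$ ($c{\left(H,Y \right)} = - 5 \left(H + Y\right) = - 5 H - 5 Y$)
$-2294 - c{\left(-70,5 \right)} = -2294 - \left(\left(-5\right) \left(-70\right) - 25\right) = -2294 - \left(350 - 25\right) = -2294 - 325 = -2619$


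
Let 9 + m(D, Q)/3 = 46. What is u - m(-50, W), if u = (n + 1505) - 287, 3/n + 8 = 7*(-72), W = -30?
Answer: 566781/512 ≈ 1107.0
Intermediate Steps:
m(D, Q) = 111 (m(D, Q) = -27 + 3*46 = -27 + 138 = 111)
n = -3/512 (n = 3/(-8 + 7*(-72)) = 3/(-8 - 504) = 3/(-512) = 3*(-1/512) = -3/512 ≈ -0.0058594)
u = 623613/512 (u = (-3/512 + 1505) - 287 = 770557/512 - 287 = 623613/512 ≈ 1218.0)
u - m(-50, W) = 623613/512 - 1*111 = 623613/512 - 111 = 566781/512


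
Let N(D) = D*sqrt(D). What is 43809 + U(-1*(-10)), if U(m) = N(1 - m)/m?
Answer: 43809 - 27*I/10 ≈ 43809.0 - 2.7*I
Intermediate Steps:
N(D) = D**(3/2)
U(m) = (1 - m)**(3/2)/m
43809 + U(-1*(-10)) = 43809 + (1 - (-1)*(-10))**(3/2)/((-1*(-10))) = 43809 + (1 - 1*10)**(3/2)/10 = 43809 + (1 - 10)**(3/2)/10 = 43809 + (-9)**(3/2)/10 = 43809 + (-27*I)/10 = 43809 - 27*I/10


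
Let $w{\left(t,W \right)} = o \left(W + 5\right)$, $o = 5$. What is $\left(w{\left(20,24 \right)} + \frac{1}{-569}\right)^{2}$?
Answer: $\frac{6806910016}{323761} \approx 21025.0$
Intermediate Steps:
$w{\left(t,W \right)} = 25 + 5 W$ ($w{\left(t,W \right)} = 5 \left(W + 5\right) = 5 \left(5 + W\right) = 25 + 5 W$)
$\left(w{\left(20,24 \right)} + \frac{1}{-569}\right)^{2} = \left(\left(25 + 5 \cdot 24\right) + \frac{1}{-569}\right)^{2} = \left(\left(25 + 120\right) - \frac{1}{569}\right)^{2} = \left(145 - \frac{1}{569}\right)^{2} = \left(\frac{82504}{569}\right)^{2} = \frac{6806910016}{323761}$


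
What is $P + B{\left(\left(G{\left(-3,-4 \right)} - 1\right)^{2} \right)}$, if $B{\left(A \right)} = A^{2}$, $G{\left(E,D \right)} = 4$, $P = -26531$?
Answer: $-26450$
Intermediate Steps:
$P + B{\left(\left(G{\left(-3,-4 \right)} - 1\right)^{2} \right)} = -26531 + \left(\left(4 - 1\right)^{2}\right)^{2} = -26531 + \left(3^{2}\right)^{2} = -26531 + 9^{2} = -26531 + 81 = -26450$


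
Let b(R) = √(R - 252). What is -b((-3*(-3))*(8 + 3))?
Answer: -3*I*√17 ≈ -12.369*I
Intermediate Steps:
b(R) = √(-252 + R)
-b((-3*(-3))*(8 + 3)) = -√(-252 + (-3*(-3))*(8 + 3)) = -√(-252 + 9*11) = -√(-252 + 99) = -√(-153) = -3*I*√17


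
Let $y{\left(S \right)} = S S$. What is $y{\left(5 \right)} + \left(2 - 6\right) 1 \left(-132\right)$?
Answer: $553$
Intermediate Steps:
$y{\left(S \right)} = S^{2}$
$y{\left(5 \right)} + \left(2 - 6\right) 1 \left(-132\right) = 5^{2} + \left(2 - 6\right) 1 \left(-132\right) = 25 + \left(-4\right) 1 \left(-132\right) = 25 - -528 = 25 + 528 = 553$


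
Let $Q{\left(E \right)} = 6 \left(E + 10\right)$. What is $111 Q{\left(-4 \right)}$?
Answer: $3996$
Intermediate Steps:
$Q{\left(E \right)} = 60 + 6 E$ ($Q{\left(E \right)} = 6 \left(10 + E\right) = 60 + 6 E$)
$111 Q{\left(-4 \right)} = 111 \left(60 + 6 \left(-4\right)\right) = 111 \left(60 - 24\right) = 111 \cdot 36 = 3996$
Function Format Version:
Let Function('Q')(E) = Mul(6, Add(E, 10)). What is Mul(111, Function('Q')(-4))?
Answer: 3996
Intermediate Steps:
Function('Q')(E) = Add(60, Mul(6, E)) (Function('Q')(E) = Mul(6, Add(10, E)) = Add(60, Mul(6, E)))
Mul(111, Function('Q')(-4)) = Mul(111, Add(60, Mul(6, -4))) = Mul(111, Add(60, -24)) = Mul(111, 36) = 3996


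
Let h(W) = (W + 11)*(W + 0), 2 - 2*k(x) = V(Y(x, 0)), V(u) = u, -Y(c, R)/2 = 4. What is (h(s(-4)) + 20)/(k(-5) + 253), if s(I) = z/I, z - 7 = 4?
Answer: -1/96 ≈ -0.010417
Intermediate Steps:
z = 11 (z = 7 + 4 = 11)
Y(c, R) = -8 (Y(c, R) = -2*4 = -8)
s(I) = 11/I
k(x) = 5 (k(x) = 1 - 1/2*(-8) = 1 + 4 = 5)
h(W) = W*(11 + W) (h(W) = (11 + W)*W = W*(11 + W))
(h(s(-4)) + 20)/(k(-5) + 253) = ((11/(-4))*(11 + 11/(-4)) + 20)/(5 + 253) = ((11*(-1/4))*(11 + 11*(-1/4)) + 20)/258 = (-11*(11 - 11/4)/4 + 20)*(1/258) = (-11/4*33/4 + 20)*(1/258) = (-363/16 + 20)*(1/258) = -43/16*1/258 = -1/96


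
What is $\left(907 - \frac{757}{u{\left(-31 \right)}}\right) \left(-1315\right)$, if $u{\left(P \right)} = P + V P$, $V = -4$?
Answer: $- \frac{109926110}{93} \approx -1.182 \cdot 10^{6}$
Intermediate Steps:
$u{\left(P \right)} = - 3 P$ ($u{\left(P \right)} = P - 4 P = - 3 P$)
$\left(907 - \frac{757}{u{\left(-31 \right)}}\right) \left(-1315\right) = \left(907 - \frac{757}{\left(-3\right) \left(-31\right)}\right) \left(-1315\right) = \left(907 - \frac{757}{93}\right) \left(-1315\right) = \frac{83594}{93} \left(-1315\right) = - \frac{109926110}{93}$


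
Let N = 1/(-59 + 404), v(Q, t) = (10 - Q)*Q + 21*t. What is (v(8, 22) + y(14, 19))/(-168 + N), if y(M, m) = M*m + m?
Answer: -263235/57959 ≈ -4.5417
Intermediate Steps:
y(M, m) = m + M*m
v(Q, t) = 21*t + Q*(10 - Q) (v(Q, t) = Q*(10 - Q) + 21*t = 21*t + Q*(10 - Q))
N = 1/345 ≈ 0.0028986
(v(8, 22) + y(14, 19))/(-168 + N) = ((-1*8² + 10*8 + 21*22) + 19*(1 + 14))/(-168 + 1/345) = ((-1*64 + 80 + 462) + 19*15)/(-57959/345) = ((-64 + 80 + 462) + 285)*(-345/57959) = (478 + 285)*(-345/57959) = 763*(-345/57959) = -263235/57959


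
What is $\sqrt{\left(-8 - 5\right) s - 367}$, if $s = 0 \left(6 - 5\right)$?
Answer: $i \sqrt{367} \approx 19.157 i$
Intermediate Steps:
$s = 0$ ($s = 0 \cdot 1 = 0$)
$\sqrt{\left(-8 - 5\right) s - 367} = \sqrt{\left(-8 - 5\right) 0 - 367} = \sqrt{\left(-13\right) 0 - 367} = \sqrt{0 - 367} = \sqrt{-367} = i \sqrt{367}$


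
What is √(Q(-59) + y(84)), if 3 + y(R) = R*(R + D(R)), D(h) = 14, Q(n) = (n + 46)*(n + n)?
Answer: √9763 ≈ 98.808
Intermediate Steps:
Q(n) = 2*n*(46 + n) (Q(n) = (46 + n)*(2*n) = 2*n*(46 + n))
y(R) = -3 + R*(14 + R) (y(R) = -3 + R*(R + 14) = -3 + R*(14 + R))
√(Q(-59) + y(84)) = √(2*(-59)*(46 - 59) + (-3 + 84² + 14*84)) = √(2*(-59)*(-13) + (-3 + 7056 + 1176)) = √(1534 + 8229) = √9763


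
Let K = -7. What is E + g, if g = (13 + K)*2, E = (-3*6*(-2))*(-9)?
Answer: -312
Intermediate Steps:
E = -324 (E = -18*(-2)*(-9) = 36*(-9) = -324)
g = 12 (g = (13 - 7)*2 = 6*2 = 12)
E + g = -324 + 12 = -312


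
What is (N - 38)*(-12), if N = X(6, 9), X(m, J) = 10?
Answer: 336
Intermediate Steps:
N = 10
(N - 38)*(-12) = (10 - 38)*(-12) = -28*(-12) = 336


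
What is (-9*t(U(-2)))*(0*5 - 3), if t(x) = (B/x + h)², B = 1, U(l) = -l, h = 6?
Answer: 4563/4 ≈ 1140.8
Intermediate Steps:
t(x) = (6 + 1/x)² (t(x) = (1/x + 6)² = (6 + 1/x)²)
(-9*t(U(-2)))*(0*5 - 3) = (-9*(1 + 6*(-1*(-2)))²/(-1*(-2))²)*(0*5 - 3) = (-9*(1 + 6*2)²/2²)*(0 - 3) = -9*(1 + 12)²/4*(-3) = -9*13²/4*(-3) = -9*169/4*(-3) = -1521/4*(-3) = 4563/4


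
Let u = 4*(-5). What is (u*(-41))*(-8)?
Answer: -6560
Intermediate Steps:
u = -20
(u*(-41))*(-8) = -20*(-41)*(-8) = 820*(-8) = -6560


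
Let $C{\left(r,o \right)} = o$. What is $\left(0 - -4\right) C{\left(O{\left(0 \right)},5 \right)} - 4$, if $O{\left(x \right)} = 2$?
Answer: $16$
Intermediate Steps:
$\left(0 - -4\right) C{\left(O{\left(0 \right)},5 \right)} - 4 = \left(0 - -4\right) 5 - 4 = \left(0 + 4\right) 5 - 4 = 4 \cdot 5 - 4 = 20 - 4 = 16$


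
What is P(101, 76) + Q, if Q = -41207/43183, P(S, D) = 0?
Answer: -41207/43183 ≈ -0.95424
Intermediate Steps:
Q = -41207/43183 (Q = -41207*1/43183 = -41207/43183 ≈ -0.95424)
P(101, 76) + Q = 0 - 41207/43183 = -41207/43183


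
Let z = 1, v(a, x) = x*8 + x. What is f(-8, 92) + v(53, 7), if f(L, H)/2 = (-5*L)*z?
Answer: 143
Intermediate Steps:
v(a, x) = 9*x (v(a, x) = 8*x + x = 9*x)
f(L, H) = -10*L (f(L, H) = 2*(-5*L*1) = 2*(-5*L) = -10*L)
f(-8, 92) + v(53, 7) = -10*(-8) + 9*7 = 80 + 63 = 143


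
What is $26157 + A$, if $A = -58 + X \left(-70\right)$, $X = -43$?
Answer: $29109$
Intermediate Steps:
$A = 2952$ ($A = -58 - -3010 = -58 + 3010 = 2952$)
$26157 + A = 26157 + 2952 = 29109$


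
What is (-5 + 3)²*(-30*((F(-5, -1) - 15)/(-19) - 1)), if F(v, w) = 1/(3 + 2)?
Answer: 504/19 ≈ 26.526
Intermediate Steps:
F(v, w) = ⅕ (F(v, w) = 1/5 = ⅕)
(-5 + 3)²*(-30*((F(-5, -1) - 15)/(-19) - 1)) = (-5 + 3)²*(-30*((⅕ - 15)/(-19) - 1)) = (-2)²*(-30*(-74/5*(-1/19) - 1)) = 4*(-30*(74/95 - 1)) = 4*(-30*(-21/95)) = 4*(126/19) = 504/19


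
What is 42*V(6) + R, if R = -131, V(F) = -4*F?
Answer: -1139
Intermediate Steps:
42*V(6) + R = 42*(-4*6) - 131 = 42*(-24) - 131 = -1008 - 131 = -1139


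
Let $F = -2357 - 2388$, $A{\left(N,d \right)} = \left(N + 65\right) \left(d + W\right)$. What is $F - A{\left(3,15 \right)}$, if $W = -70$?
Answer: $-1005$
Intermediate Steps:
$A{\left(N,d \right)} = \left(-70 + d\right) \left(65 + N\right)$ ($A{\left(N,d \right)} = \left(N + 65\right) \left(d - 70\right) = \left(65 + N\right) \left(-70 + d\right) = \left(-70 + d\right) \left(65 + N\right)$)
$F = -4745$
$F - A{\left(3,15 \right)} = -4745 - \left(-4550 - 210 + 65 \cdot 15 + 3 \cdot 15\right) = -4745 - \left(-4550 - 210 + 975 + 45\right) = -4745 - -3740 = -4745 + 3740 = -1005$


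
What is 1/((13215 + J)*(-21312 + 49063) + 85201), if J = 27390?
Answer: 1/1126914556 ≈ 8.8738e-10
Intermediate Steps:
1/((13215 + J)*(-21312 + 49063) + 85201) = 1/((13215 + 27390)*(-21312 + 49063) + 85201) = 1/(40605*27751 + 85201) = 1/(1126829355 + 85201) = 1/1126914556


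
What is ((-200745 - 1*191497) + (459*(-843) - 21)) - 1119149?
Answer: -1898349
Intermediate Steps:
((-200745 - 1*191497) + (459*(-843) - 21)) - 1119149 = ((-200745 - 191497) + (-386937 - 21)) - 1119149 = (-392242 - 386958) - 1119149 = -779200 - 1119149 = -1898349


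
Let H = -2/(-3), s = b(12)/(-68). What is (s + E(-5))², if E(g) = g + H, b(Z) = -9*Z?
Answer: 19600/2601 ≈ 7.5356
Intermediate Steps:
s = 27/17 (s = -9*12/(-68) = -108*(-1/68) = 27/17 ≈ 1.5882)
H = ⅔ (H = -2*(-⅓) = ⅔ ≈ 0.66667)
E(g) = ⅔ + g (E(g) = g + ⅔ = ⅔ + g)
(s + E(-5))² = (27/17 + (⅔ - 5))² = (27/17 - 13/3)² = (-140/51)² = 19600/2601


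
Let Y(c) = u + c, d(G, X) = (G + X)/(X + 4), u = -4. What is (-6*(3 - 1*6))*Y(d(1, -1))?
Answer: -72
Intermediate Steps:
d(G, X) = (G + X)/(4 + X)
Y(c) = -4 + c
(-6*(3 - 1*6))*Y(d(1, -1)) = (-6*(3 - 1*6))*(-4 + (1 - 1)/(4 - 1)) = (-6*(3 - 6))*(-4 + 0/3) = (-6*(-3))*(-4 + (1/3)*0) = 18*(-4 + 0) = 18*(-4) = -72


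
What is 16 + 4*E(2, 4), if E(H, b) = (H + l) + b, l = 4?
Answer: 56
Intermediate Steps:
E(H, b) = 4 + H + b (E(H, b) = (H + 4) + b = (4 + H) + b = 4 + H + b)
16 + 4*E(2, 4) = 16 + 4*(4 + 2 + 4) = 16 + 4*10 = 16 + 40 = 56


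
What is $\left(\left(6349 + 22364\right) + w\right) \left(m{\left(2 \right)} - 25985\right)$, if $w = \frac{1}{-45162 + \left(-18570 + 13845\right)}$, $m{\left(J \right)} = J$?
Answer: $- \frac{4135354476410}{5543} \approx -7.4605 \cdot 10^{8}$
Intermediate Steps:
$w = - \frac{1}{49887}$ ($w = \frac{1}{-45162 - 4725} = \frac{1}{-49887} = - \frac{1}{49887} \approx -2.0045 \cdot 10^{-5}$)
$\left(\left(6349 + 22364\right) + w\right) \left(m{\left(2 \right)} - 25985\right) = \left(\left(6349 + 22364\right) - \frac{1}{49887}\right) \left(2 - 25985\right) = \left(28713 - \frac{1}{49887}\right) \left(-25983\right) = \frac{1432405430}{49887} \left(-25983\right) = - \frac{4135354476410}{5543}$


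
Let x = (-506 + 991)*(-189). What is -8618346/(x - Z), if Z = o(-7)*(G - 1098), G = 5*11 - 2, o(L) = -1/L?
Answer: 30164211/320305 ≈ 94.173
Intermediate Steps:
x = -91665 (x = 485*(-189) = -91665)
G = 53 (G = 55 - 2 = 53)
Z = -1045/7 (Z = (-1/(-7))*(53 - 1098) = -1*(-⅐)*(-1045) = (⅐)*(-1045) = -1045/7 ≈ -149.29)
-8618346/(x - Z) = -8618346/(-91665 - 1*(-1045/7)) = -8618346/(-91665 + 1045/7) = -8618346/(-640610/7) = -8618346*(-7/640610) = 30164211/320305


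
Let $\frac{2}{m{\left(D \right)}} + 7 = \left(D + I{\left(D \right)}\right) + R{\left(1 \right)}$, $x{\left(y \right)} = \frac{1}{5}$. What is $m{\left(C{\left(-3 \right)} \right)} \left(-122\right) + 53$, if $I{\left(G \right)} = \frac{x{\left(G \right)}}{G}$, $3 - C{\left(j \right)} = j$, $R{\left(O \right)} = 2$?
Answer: $- \frac{5677}{31} \approx -183.13$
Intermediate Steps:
$x{\left(y \right)} = \frac{1}{5}$
$C{\left(j \right)} = 3 - j$
$I{\left(G \right)} = \frac{1}{5 G}$
$m{\left(D \right)} = \frac{2}{-5 + D + \frac{1}{5 D}}$ ($m{\left(D \right)} = \frac{2}{-7 + \left(\left(D + \frac{1}{5 D}\right) + 2\right)} = \frac{2}{-7 + \left(2 + D + \frac{1}{5 D}\right)} = \frac{2}{-5 + D + \frac{1}{5 D}}$)
$m{\left(C{\left(-3 \right)} \right)} \left(-122\right) + 53 = \frac{10 \left(3 - -3\right)}{1 + 5 \left(3 - -3\right) \left(-5 + \left(3 - -3\right)\right)} \left(-122\right) + 53 = \frac{10 \left(3 + 3\right)}{1 + 5 \left(3 + 3\right) \left(-5 + \left(3 + 3\right)\right)} \left(-122\right) + 53 = 10 \cdot 6 \frac{1}{1 + 5 \cdot 6 \left(-5 + 6\right)} \left(-122\right) + 53 = 10 \cdot 6 \frac{1}{1 + 5 \cdot 6 \cdot 1} \left(-122\right) + 53 = 10 \cdot 6 \frac{1}{1 + 30} \left(-122\right) + 53 = 10 \cdot 6 \cdot \frac{1}{31} \left(-122\right) + 53 = \frac{60}{31} \left(-122\right) + 53 = - \frac{7320}{31} + 53 = - \frac{5677}{31}$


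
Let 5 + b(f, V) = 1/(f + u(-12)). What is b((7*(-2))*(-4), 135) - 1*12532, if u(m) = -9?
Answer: -589238/47 ≈ -12537.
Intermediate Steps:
b(f, V) = -5 + 1/(-9 + f) (b(f, V) = -5 + 1/(f - 9) = -5 + 1/(-9 + f))
b((7*(-2))*(-4), 135) - 1*12532 = (46 - 5*7*(-2)*(-4))/(-9 + (7*(-2))*(-4)) - 1*12532 = (46 - (-70)*(-4))/(-9 - 14*(-4)) - 12532 = (46 - 5*56)/(-9 + 56) - 12532 = (46 - 280)/47 - 12532 = (1/47)*(-234) - 12532 = -234/47 - 12532 = -589238/47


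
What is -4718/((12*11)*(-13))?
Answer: 2359/858 ≈ 2.7494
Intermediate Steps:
-4718/((12*11)*(-13)) = -4718/(132*(-13)) = -4718/(-1716) = -4718*(-1/1716) = 2359/858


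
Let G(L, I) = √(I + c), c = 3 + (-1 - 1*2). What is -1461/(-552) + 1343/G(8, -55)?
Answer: 487/184 - 1343*I*√55/55 ≈ 2.6467 - 181.09*I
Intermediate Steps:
c = 0 (c = 3 + (-1 - 2) = 3 - 3 = 0)
G(L, I) = √I (G(L, I) = √(I + 0) = √I)
-1461/(-552) + 1343/G(8, -55) = -1461/(-552) + 1343/(√(-55)) = -1461*(-1/552) + 1343/((I*√55)) = 487/184 + 1343*(-I*√55/55) = 487/184 - 1343*I*√55/55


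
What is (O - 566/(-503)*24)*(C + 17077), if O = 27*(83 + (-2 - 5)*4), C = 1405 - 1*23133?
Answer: -3537266889/503 ≈ -7.0323e+6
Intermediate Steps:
C = -21728 (C = 1405 - 23133 = -21728)
O = 1485 (O = 27*(83 - 7*4) = 27*(83 - 28) = 27*55 = 1485)
(O - 566/(-503)*24)*(C + 17077) = (1485 - 566/(-503)*24)*(-21728 + 17077) = (1485 - 566*(-1/503)*24)*(-4651) = (1485 + (566/503)*24)*(-4651) = (1485 + 13584/503)*(-4651) = (760539/503)*(-4651) = -3537266889/503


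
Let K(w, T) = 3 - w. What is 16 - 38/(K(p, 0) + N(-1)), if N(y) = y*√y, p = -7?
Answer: 1236/101 - 38*I/101 ≈ 12.238 - 0.37624*I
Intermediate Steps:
N(y) = y^(3/2)
16 - 38/(K(p, 0) + N(-1)) = 16 - 38/((3 - 1*(-7)) + (-1)^(3/2)) = 16 - 38/((3 + 7) - I) = 16 - 38*(10 + I)/101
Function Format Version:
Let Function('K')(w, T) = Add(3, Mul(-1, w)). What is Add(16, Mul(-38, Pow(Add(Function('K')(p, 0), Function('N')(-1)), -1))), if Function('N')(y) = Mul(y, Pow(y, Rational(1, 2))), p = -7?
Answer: Add(Rational(1236, 101), Mul(Rational(-38, 101), I)) ≈ Add(12.238, Mul(-0.37624, I))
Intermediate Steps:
Function('N')(y) = Pow(y, Rational(3, 2))
Add(16, Mul(-38, Pow(Add(Function('K')(p, 0), Function('N')(-1)), -1))) = Add(16, Mul(-38, Pow(Add(Add(3, Mul(-1, -7)), Pow(-1, Rational(3, 2))), -1))) = Add(16, Mul(-38, Pow(Add(Add(3, 7), Mul(-1, I)), -1))) = Add(16, Mul(-38, Pow(Add(10, Mul(-1, I)), -1))) = Add(16, Mul(-38, Mul(Rational(1, 101), Add(10, I)))) = Add(16, Mul(Rational(-38, 101), Add(10, I)))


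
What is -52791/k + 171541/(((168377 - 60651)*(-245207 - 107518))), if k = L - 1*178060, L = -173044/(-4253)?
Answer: 4265553963697138237/14384318240709727800 ≈ 0.29654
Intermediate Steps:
L = 173044/4253 (L = -173044*(-1/4253) = 173044/4253 ≈ 40.688)
k = -757116136/4253 (k = 173044/4253 - 1*178060 = 173044/4253 - 178060 = -757116136/4253 ≈ -1.7802e+5)
-52791/k + 171541/(((168377 - 60651)*(-245207 - 107518))) = -52791/(-757116136/4253) + 171541/(((168377 - 60651)*(-245207 - 107518))) = -52791*(-4253/757116136) + 171541/((107726*(-352725))) = 224520123/757116136 + 171541/(-37997653350) = 224520123/757116136 + 171541*(-1/37997653350) = 224520123/757116136 - 171541/37997653350 = 4265553963697138237/14384318240709727800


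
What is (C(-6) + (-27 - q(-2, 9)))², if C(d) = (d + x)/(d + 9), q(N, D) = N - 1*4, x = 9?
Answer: 400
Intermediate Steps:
q(N, D) = -4 + N (q(N, D) = N - 4 = -4 + N)
C(d) = 1 (C(d) = (d + 9)/(d + 9) = (9 + d)/(9 + d) = 1)
(C(-6) + (-27 - q(-2, 9)))² = (1 + (-27 - (-4 - 2)))² = (1 + (-27 - 1*(-6)))² = (1 + (-27 + 6))² = (1 - 21)² = (-20)² = 400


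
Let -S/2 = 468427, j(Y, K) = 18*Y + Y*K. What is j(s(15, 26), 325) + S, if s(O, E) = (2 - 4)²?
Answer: -935482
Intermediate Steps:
s(O, E) = 4 (s(O, E) = (-2)² = 4)
j(Y, K) = 18*Y + K*Y
S = -936854 (S = -2*468427 = -936854)
j(s(15, 26), 325) + S = 4*(18 + 325) - 936854 = 4*343 - 936854 = 1372 - 936854 = -935482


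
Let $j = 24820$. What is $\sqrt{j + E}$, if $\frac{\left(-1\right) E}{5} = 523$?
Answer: $\sqrt{22205} \approx 149.01$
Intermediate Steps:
$E = -2615$ ($E = \left(-5\right) 523 = -2615$)
$\sqrt{j + E} = \sqrt{24820 - 2615} = \sqrt{22205}$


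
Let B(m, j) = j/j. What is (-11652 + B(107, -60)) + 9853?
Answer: -1798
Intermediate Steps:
B(m, j) = 1
(-11652 + B(107, -60)) + 9853 = (-11652 + 1) + 9853 = -11651 + 9853 = -1798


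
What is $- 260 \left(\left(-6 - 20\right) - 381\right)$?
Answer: $105820$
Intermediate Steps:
$- 260 \left(\left(-6 - 20\right) - 381\right) = - 260 \left(-26 - 381\right) = \left(-260\right) \left(-407\right) = 105820$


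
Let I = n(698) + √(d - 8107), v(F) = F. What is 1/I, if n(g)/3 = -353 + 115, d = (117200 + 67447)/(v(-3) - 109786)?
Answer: -39194673/28430118557 - I*√97739006201230/56860237114 ≈ -0.0013786 - 0.00017387*I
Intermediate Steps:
d = -184647/109789 (d = (117200 + 67447)/(-3 - 109786) = 184647/(-109789) = 184647*(-1/109789) = -184647/109789 ≈ -1.6818)
n(g) = -714 (n(g) = 3*(-353 + 115) = 3*(-238) = -714)
I = -714 + I*√97739006201230/109789 (I = -714 + √(-184647/109789 - 8107) = -714 + √(-890244070/109789) = -714 + I*√97739006201230/109789 ≈ -714.0 + 90.048*I)
1/I = 1/(-714 + I*√97739006201230/109789)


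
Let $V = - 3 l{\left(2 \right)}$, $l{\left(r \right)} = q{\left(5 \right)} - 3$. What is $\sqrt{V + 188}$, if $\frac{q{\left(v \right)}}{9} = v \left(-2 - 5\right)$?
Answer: $\sqrt{1142} \approx 33.793$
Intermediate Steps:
$q{\left(v \right)} = - 63 v$ ($q{\left(v \right)} = 9 v \left(-2 - 5\right) = 9 v \left(-7\right) = 9 \left(- 7 v\right) = - 63 v$)
$l{\left(r \right)} = -318$ ($l{\left(r \right)} = \left(-63\right) 5 - 3 = -315 - 3 = -318$)
$V = 954$ ($V = \left(-3\right) \left(-318\right) = 954$)
$\sqrt{V + 188} = \sqrt{954 + 188} = \sqrt{1142}$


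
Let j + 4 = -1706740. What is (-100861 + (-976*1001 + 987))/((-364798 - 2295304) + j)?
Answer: 538425/2183423 ≈ 0.24660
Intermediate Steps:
j = -1706744 (j = -4 - 1706740 = -1706744)
(-100861 + (-976*1001 + 987))/((-364798 - 2295304) + j) = (-100861 + (-976*1001 + 987))/((-364798 - 2295304) - 1706744) = (-100861 + (-976976 + 987))/(-2660102 - 1706744) = (-100861 - 975989)/(-4366846) = -1076850*(-1/4366846) = 538425/2183423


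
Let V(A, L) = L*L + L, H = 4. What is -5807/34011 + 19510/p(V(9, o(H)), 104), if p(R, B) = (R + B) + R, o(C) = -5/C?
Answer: 589286269/3163023 ≈ 186.30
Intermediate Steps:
V(A, L) = L + L² (V(A, L) = L² + L = L + L²)
p(R, B) = B + 2*R (p(R, B) = (B + R) + R = B + 2*R)
-5807/34011 + 19510/p(V(9, o(H)), 104) = -5807/34011 + 19510/(104 + 2*((-5/4)*(1 - 5/4))) = -5807*1/34011 + 19510/(104 + 2*((-5*¼)*(1 - 5*¼))) = -5807/34011 + 19510/(104 + 2*(-5*(1 - 5/4)/4)) = -5807/34011 + 19510/(104 + 2*(-5/4*(-¼))) = -5807/34011 + 19510/(104 + 2*(5/16)) = -5807/34011 + 19510/(104 + 5/8) = -5807/34011 + 19510/(837/8) = -5807/34011 + 19510*(8/837) = -5807/34011 + 156080/837 = 589286269/3163023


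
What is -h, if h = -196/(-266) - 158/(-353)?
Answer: -7944/6707 ≈ -1.1844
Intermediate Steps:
h = 7944/6707 (h = -196*(-1/266) - 158*(-1/353) = 14/19 + 158/353 = 7944/6707 ≈ 1.1844)
-h = -1*7944/6707 = -7944/6707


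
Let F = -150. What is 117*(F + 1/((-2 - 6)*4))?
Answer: -561717/32 ≈ -17554.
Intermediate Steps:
117*(F + 1/((-2 - 6)*4)) = 117*(-150 + 1/((-2 - 6)*4)) = 117*(-150 + 1/(-8*4)) = 117*(-150 + 1/(-32)) = 117*(-150 - 1/32) = 117*(-4801/32) = -561717/32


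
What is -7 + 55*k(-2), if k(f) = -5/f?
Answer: 261/2 ≈ 130.50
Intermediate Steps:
-7 + 55*k(-2) = -7 + 55*(-5/(-2)) = -7 + 55*(-5*(-½)) = -7 + 55*(5/2) = -7 + 275/2 = 261/2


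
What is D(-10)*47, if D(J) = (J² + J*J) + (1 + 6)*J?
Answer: 6110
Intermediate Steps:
D(J) = 2*J² + 7*J (D(J) = (J² + J²) + 7*J = 2*J² + 7*J)
D(-10)*47 = -10*(7 + 2*(-10))*47 = -10*(7 - 20)*47 = -10*(-13)*47 = 130*47 = 6110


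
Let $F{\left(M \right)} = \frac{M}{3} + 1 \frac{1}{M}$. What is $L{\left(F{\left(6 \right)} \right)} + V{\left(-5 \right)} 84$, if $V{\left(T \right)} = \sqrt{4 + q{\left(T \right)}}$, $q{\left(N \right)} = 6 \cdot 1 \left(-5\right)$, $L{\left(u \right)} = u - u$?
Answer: $84 i \sqrt{26} \approx 428.32 i$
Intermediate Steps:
$F{\left(M \right)} = \frac{1}{M} + \frac{M}{3}$ ($F{\left(M \right)} = M \frac{1}{3} + \frac{1}{M} = \frac{M}{3} + \frac{1}{M} = \frac{1}{M} + \frac{M}{3}$)
$L{\left(u \right)} = 0$
$q{\left(N \right)} = -30$ ($q{\left(N \right)} = 6 \left(-5\right) = -30$)
$V{\left(T \right)} = i \sqrt{26}$ ($V{\left(T \right)} = \sqrt{4 - 30} = \sqrt{-26} = i \sqrt{26}$)
$L{\left(F{\left(6 \right)} \right)} + V{\left(-5 \right)} 84 = 0 + i \sqrt{26} \cdot 84 = 0 + 84 i \sqrt{26} = 84 i \sqrt{26}$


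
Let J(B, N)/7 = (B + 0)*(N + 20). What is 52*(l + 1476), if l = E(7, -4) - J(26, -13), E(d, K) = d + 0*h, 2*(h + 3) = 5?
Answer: 10868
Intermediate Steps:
h = -½ (h = -3 + (½)*5 = -3 + 5/2 = -½ ≈ -0.50000)
J(B, N) = 7*B*(20 + N) (J(B, N) = 7*((B + 0)*(N + 20)) = 7*(B*(20 + N)) = 7*B*(20 + N))
E(d, K) = d (E(d, K) = d + 0*(-½) = d + 0 = d)
l = -1267 (l = 7 - 7*26*(20 - 13) = 7 - 7*26*7 = 7 - 1*1274 = 7 - 1274 = -1267)
52*(l + 1476) = 52*(-1267 + 1476) = 52*209 = 10868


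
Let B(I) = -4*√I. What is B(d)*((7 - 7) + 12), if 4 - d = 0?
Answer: -96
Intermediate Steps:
d = 4 (d = 4 - 1*0 = 4 + 0 = 4)
B(d)*((7 - 7) + 12) = (-4*√4)*((7 - 7) + 12) = (-4*2)*(0 + 12) = -8*12 = -96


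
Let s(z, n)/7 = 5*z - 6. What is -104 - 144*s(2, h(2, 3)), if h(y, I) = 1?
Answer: -4136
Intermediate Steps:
s(z, n) = -42 + 35*z (s(z, n) = 7*(5*z - 6) = 7*(-6 + 5*z) = -42 + 35*z)
-104 - 144*s(2, h(2, 3)) = -104 - 144*(-42 + 35*2) = -104 - 144*(-42 + 70) = -104 - 144*28 = -104 - 4032 = -4136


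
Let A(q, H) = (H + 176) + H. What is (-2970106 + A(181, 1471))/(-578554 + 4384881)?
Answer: -2966988/3806327 ≈ -0.77949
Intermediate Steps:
A(q, H) = 176 + 2*H (A(q, H) = (176 + H) + H = 176 + 2*H)
(-2970106 + A(181, 1471))/(-578554 + 4384881) = (-2970106 + (176 + 2*1471))/(-578554 + 4384881) = (-2970106 + (176 + 2942))/3806327 = (-2970106 + 3118)*(1/3806327) = -2966988*1/3806327 = -2966988/3806327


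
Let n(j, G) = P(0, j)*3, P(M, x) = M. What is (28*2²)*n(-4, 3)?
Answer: 0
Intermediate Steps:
n(j, G) = 0 (n(j, G) = 0*3 = 0)
(28*2²)*n(-4, 3) = (28*2²)*0 = (28*4)*0 = 112*0 = 0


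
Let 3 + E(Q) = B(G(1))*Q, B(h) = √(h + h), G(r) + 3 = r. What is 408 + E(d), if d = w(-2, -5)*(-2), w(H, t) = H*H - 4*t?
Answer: 405 - 96*I ≈ 405.0 - 96.0*I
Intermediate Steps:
w(H, t) = H² - 4*t
G(r) = -3 + r
B(h) = √2*√h (B(h) = √(2*h) = √2*√h)
d = -48 (d = ((-2)² - 4*(-5))*(-2) = (4 + 20)*(-2) = 24*(-2) = -48)
E(Q) = -3 + 2*I*Q (E(Q) = -3 + (√2*√(-3 + 1))*Q = -3 + (√2*√(-2))*Q = -3 + (√2*(I*√2))*Q = -3 + (2*I)*Q = -3 + 2*I*Q)
408 + E(d) = 408 + (-3 + 2*I*(-48)) = 408 + (-3 - 96*I) = 405 - 96*I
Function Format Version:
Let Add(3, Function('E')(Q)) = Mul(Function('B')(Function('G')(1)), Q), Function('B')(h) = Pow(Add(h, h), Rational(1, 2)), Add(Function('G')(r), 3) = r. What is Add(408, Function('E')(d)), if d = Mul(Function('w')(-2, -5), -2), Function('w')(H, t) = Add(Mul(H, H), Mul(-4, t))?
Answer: Add(405, Mul(-96, I)) ≈ Add(405.00, Mul(-96.000, I))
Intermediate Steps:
Function('w')(H, t) = Add(Pow(H, 2), Mul(-4, t))
Function('G')(r) = Add(-3, r)
Function('B')(h) = Mul(Pow(2, Rational(1, 2)), Pow(h, Rational(1, 2))) (Function('B')(h) = Pow(Mul(2, h), Rational(1, 2)) = Mul(Pow(2, Rational(1, 2)), Pow(h, Rational(1, 2))))
d = -48 (d = Mul(Add(Pow(-2, 2), Mul(-4, -5)), -2) = Mul(Add(4, 20), -2) = Mul(24, -2) = -48)
Function('E')(Q) = Add(-3, Mul(2, I, Q)) (Function('E')(Q) = Add(-3, Mul(Mul(Pow(2, Rational(1, 2)), Pow(Add(-3, 1), Rational(1, 2))), Q)) = Add(-3, Mul(Mul(Pow(2, Rational(1, 2)), Pow(-2, Rational(1, 2))), Q)) = Add(-3, Mul(Mul(Pow(2, Rational(1, 2)), Mul(I, Pow(2, Rational(1, 2)))), Q)) = Add(-3, Mul(Mul(2, I), Q)) = Add(-3, Mul(2, I, Q)))
Add(408, Function('E')(d)) = Add(408, Add(-3, Mul(2, I, -48))) = Add(408, Add(-3, Mul(-96, I))) = Add(405, Mul(-96, I))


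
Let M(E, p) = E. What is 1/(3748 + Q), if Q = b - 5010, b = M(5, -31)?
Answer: -1/1257 ≈ -0.00079555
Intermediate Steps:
b = 5
Q = -5005 (Q = 5 - 5010 = -5005)
1/(3748 + Q) = 1/(3748 - 5005) = 1/(-1257) = -1/1257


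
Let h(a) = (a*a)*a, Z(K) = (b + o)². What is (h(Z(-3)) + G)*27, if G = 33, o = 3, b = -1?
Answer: 2619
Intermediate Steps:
Z(K) = 4 (Z(K) = (-1 + 3)² = 2² = 4)
h(a) = a³ (h(a) = a²*a = a³)
(h(Z(-3)) + G)*27 = (4³ + 33)*27 = (64 + 33)*27 = 97*27 = 2619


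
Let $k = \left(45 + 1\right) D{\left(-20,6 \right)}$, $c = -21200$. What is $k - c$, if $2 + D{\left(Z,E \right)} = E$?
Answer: $21384$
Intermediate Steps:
$D{\left(Z,E \right)} = -2 + E$
$k = 184$ ($k = \left(45 + 1\right) \left(-2 + 6\right) = 46 \cdot 4 = 184$)
$k - c = 184 - -21200 = 184 + 21200 = 21384$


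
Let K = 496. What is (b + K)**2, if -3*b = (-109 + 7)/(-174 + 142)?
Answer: 62710561/256 ≈ 2.4496e+5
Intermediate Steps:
b = -17/16 (b = -(-109 + 7)/(3*(-174 + 142)) = -(-34)/(-32) = -(-34)*(-1)/32 = -1/3*51/16 = -17/16 ≈ -1.0625)
(b + K)**2 = (-17/16 + 496)**2 = (7919/16)**2 = 62710561/256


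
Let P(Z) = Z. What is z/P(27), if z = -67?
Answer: -67/27 ≈ -2.4815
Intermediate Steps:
z/P(27) = -67/27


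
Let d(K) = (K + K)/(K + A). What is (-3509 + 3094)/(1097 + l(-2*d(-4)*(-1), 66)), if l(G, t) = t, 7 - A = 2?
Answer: -415/1163 ≈ -0.35684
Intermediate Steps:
A = 5 (A = 7 - 1*2 = 7 - 2 = 5)
d(K) = 2*K/(5 + K) (d(K) = (K + K)/(K + 5) = (2*K)/(5 + K) = 2*K/(5 + K))
(-3509 + 3094)/(1097 + l(-2*d(-4)*(-1), 66)) = (-3509 + 3094)/(1097 + 66) = -415/1163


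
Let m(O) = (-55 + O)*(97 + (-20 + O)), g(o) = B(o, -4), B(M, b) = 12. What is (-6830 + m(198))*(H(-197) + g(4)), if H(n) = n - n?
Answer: 389940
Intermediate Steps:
H(n) = 0
g(o) = 12
m(O) = (-55 + O)*(77 + O)
(-6830 + m(198))*(H(-197) + g(4)) = (-6830 + (-4235 + 198² + 22*198))*(0 + 12) = (-6830 + (-4235 + 39204 + 4356))*12 = (-6830 + 39325)*12 = 32495*12 = 389940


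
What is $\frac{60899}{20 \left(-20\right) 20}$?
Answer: $- \frac{60899}{8000} \approx -7.6124$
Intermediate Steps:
$\frac{60899}{20 \left(-20\right) 20} = \frac{60899}{\left(-400\right) 20} = \frac{60899}{-8000} = 60899 \left(- \frac{1}{8000}\right) = - \frac{60899}{8000}$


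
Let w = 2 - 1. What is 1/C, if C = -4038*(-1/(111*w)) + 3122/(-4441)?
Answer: 164317/5862072 ≈ 0.028031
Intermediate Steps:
w = 1
C = 5862072/164317 (C = -4038/(1*(-111)) + 3122/(-4441) = -4038/(-111) + 3122*(-1/4441) = -4038*(-1/111) - 3122/4441 = 1346/37 - 3122/4441 = 5862072/164317 ≈ 35.675)
1/C = 1/(5862072/164317) = 164317/5862072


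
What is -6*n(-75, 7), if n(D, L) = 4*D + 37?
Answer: 1578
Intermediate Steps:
n(D, L) = 37 + 4*D
-6*n(-75, 7) = -6*(37 + 4*(-75)) = -6*(37 - 300) = -6*(-263) = 1578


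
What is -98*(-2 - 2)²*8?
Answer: -12544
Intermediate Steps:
-98*(-2 - 2)²*8 = -98*(-4)²*8 = -98*16*8 = -1568*8 = -12544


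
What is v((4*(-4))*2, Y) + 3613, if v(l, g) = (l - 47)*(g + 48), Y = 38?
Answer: -3181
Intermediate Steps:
v(l, g) = (-47 + l)*(48 + g)
v((4*(-4))*2, Y) + 3613 = (-2256 - 47*38 + 48*((4*(-4))*2) + 38*((4*(-4))*2)) + 3613 = (-2256 - 1786 + 48*(-16*2) + 38*(-16*2)) + 3613 = (-2256 - 1786 + 48*(-32) + 38*(-32)) + 3613 = (-2256 - 1786 - 1536 - 1216) + 3613 = -6794 + 3613 = -3181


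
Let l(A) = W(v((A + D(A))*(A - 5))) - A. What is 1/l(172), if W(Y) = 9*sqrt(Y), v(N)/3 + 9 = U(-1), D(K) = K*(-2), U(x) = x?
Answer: -86/16007 - 9*I*sqrt(30)/32014 ≈ -0.0053727 - 0.0015398*I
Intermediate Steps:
D(K) = -2*K
v(N) = -30 (v(N) = -27 + 3*(-1) = -27 - 3 = -30)
l(A) = -A + 9*I*sqrt(30) (l(A) = 9*sqrt(-30) - A = 9*(I*sqrt(30)) - A = 9*I*sqrt(30) - A = -A + 9*I*sqrt(30))
1/l(172) = 1/(-1*172 + 9*I*sqrt(30)) = 1/(-172 + 9*I*sqrt(30))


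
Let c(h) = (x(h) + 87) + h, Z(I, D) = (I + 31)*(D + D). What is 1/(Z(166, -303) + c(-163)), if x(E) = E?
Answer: -1/119621 ≈ -8.3597e-6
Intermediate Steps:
Z(I, D) = 2*D*(31 + I) (Z(I, D) = (31 + I)*(2*D) = 2*D*(31 + I))
c(h) = 87 + 2*h (c(h) = (h + 87) + h = (87 + h) + h = 87 + 2*h)
1/(Z(166, -303) + c(-163)) = 1/(2*(-303)*(31 + 166) + (87 + 2*(-163))) = 1/(2*(-303)*197 + (87 - 326)) = 1/(-119382 - 239) = 1/(-119621) = -1/119621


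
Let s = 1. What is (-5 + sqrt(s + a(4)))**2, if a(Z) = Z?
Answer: (5 - sqrt(5))**2 ≈ 7.6393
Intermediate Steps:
(-5 + sqrt(s + a(4)))**2 = (-5 + sqrt(1 + 4))**2 = (-5 + sqrt(5))**2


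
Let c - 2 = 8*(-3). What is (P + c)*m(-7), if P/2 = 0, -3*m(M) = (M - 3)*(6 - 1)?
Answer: -1100/3 ≈ -366.67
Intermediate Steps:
m(M) = 5 - 5*M/3 (m(M) = -(M - 3)*(6 - 1)/3 = -(-3 + M)*5/3 = -(-15 + 5*M)/3 = 5 - 5*M/3)
P = 0 (P = 2*0 = 0)
c = -22 (c = 2 + 8*(-3) = 2 - 24 = -22)
(P + c)*m(-7) = (0 - 22)*(5 - 5/3*(-7)) = -22*(5 + 35/3) = -22*50/3 = -1100/3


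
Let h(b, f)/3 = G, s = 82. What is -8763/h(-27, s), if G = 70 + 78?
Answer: -2921/148 ≈ -19.736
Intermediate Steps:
G = 148
h(b, f) = 444 (h(b, f) = 3*148 = 444)
-8763/h(-27, s) = -8763/444 = -8763*1/444 = -2921/148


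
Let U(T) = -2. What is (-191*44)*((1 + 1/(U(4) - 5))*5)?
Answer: -252120/7 ≈ -36017.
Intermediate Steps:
(-191*44)*((1 + 1/(U(4) - 5))*5) = (-191*44)*((1 + 1/(-2 - 5))*5) = -8404*(1 + 1/(-7))*5 = -8404*(1 - 1/7)*5 = -50424*5/7 = -8404*30/7 = -252120/7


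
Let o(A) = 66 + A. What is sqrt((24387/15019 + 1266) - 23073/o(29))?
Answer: 6*sqrt(57948833272415)/1426805 ≈ 32.012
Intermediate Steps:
sqrt((24387/15019 + 1266) - 23073/o(29)) = sqrt((24387/15019 + 1266) - 23073/(66 + 29)) = sqrt((24387*(1/15019) + 1266) - 23073/95) = sqrt((24387/15019 + 1266) - 23073*1/95) = sqrt(19038441/15019 - 23073/95) = sqrt(1462118508/1426805) = 6*sqrt(57948833272415)/1426805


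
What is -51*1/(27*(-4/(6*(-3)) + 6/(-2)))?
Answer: 17/25 ≈ 0.68000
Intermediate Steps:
-51*1/(27*(-4/(6*(-3)) + 6/(-2))) = -51*1/(27*(-4/(-18) + 6*(-½))) = -51*1/(27*(-4*(-1/18) - 3)) = -51*1/(27*(2/9 - 3)) = -51/(-25/9*3*9) = -51/((-25/3*9)) = -51/(-75) = -51*(-1/75) = 17/25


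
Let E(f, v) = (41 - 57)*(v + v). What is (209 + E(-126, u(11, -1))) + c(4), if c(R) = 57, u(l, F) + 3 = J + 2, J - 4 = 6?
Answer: -22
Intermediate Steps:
J = 10 (J = 4 + 6 = 10)
u(l, F) = 9 (u(l, F) = -3 + (10 + 2) = -3 + 12 = 9)
E(f, v) = -32*v
(209 + E(-126, u(11, -1))) + c(4) = (209 - 32*9) + 57 = (209 - 288) + 57 = -79 + 57 = -22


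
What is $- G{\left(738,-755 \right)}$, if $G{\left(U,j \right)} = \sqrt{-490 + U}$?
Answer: $- 2 \sqrt{62} \approx -15.748$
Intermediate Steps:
$- G{\left(738,-755 \right)} = - \sqrt{-490 + 738} = - \sqrt{248} = - 2 \sqrt{62}$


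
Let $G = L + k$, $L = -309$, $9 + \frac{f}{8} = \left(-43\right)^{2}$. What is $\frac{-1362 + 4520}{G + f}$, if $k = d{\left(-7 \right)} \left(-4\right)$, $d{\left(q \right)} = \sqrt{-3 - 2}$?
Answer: $\frac{45509938}{207677001} + \frac{12632 i \sqrt{5}}{207677001} \approx 0.21914 + 0.00013601 i$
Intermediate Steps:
$d{\left(q \right)} = i \sqrt{5}$ ($d{\left(q \right)} = \sqrt{-5} = i \sqrt{5}$)
$f = 14720$ ($f = -72 + 8 \left(-43\right)^{2} = -72 + 8 \cdot 1849 = -72 + 14792 = 14720$)
$k = - 4 i \sqrt{5}$ ($k = i \sqrt{5} \left(-4\right) = - 4 i \sqrt{5} \approx - 8.9443 i$)
$G = -309 - 4 i \sqrt{5} \approx -309.0 - 8.9443 i$
$\frac{-1362 + 4520}{G + f} = \frac{-1362 + 4520}{\left(-309 - 4 i \sqrt{5}\right) + 14720} = \frac{3158}{14411 - 4 i \sqrt{5}}$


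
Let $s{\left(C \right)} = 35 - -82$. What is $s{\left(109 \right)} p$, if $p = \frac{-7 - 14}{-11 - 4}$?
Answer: $\frac{819}{5} \approx 163.8$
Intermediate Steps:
$s{\left(C \right)} = 117$ ($s{\left(C \right)} = 35 + 82 = 117$)
$p = \frac{7}{5}$ ($p = - \frac{21}{-15} = \left(-21\right) \left(- \frac{1}{15}\right) = \frac{7}{5} \approx 1.4$)
$s{\left(109 \right)} p = 117 \cdot \frac{7}{5} = \frac{819}{5}$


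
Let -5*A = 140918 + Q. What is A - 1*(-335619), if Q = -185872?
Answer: 1723049/5 ≈ 3.4461e+5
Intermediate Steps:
A = 44954/5 (A = -(140918 - 185872)/5 = -1/5*(-44954) = 44954/5 ≈ 8990.8)
A - 1*(-335619) = 44954/5 - 1*(-335619) = 44954/5 + 335619 = 1723049/5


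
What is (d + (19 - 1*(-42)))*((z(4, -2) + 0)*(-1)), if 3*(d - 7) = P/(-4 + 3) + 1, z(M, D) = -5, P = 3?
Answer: 1010/3 ≈ 336.67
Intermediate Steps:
d = 19/3 (d = 7 + (3/(-4 + 3) + 1)/3 = 7 + (3/(-1) + 1)/3 = 7 + (3*(-1) + 1)/3 = 7 + (-3 + 1)/3 = 7 + (⅓)*(-2) = 7 - ⅔ = 19/3 ≈ 6.3333)
(d + (19 - 1*(-42)))*((z(4, -2) + 0)*(-1)) = (19/3 + (19 - 1*(-42)))*((-5 + 0)*(-1)) = (19/3 + (19 + 42))*(-5*(-1)) = (19/3 + 61)*5 = (202/3)*5 = 1010/3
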